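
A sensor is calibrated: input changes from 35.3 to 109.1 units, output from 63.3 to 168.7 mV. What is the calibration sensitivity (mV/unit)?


Sensitivity = (y2 - y1) / (x2 - x1).
S = (168.7 - 63.3) / (109.1 - 35.3)
S = 105.4 / 73.8
S = 1.4282 mV/unit

1.4282 mV/unit


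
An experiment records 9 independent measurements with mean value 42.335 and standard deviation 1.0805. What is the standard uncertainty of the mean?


The standard uncertainty for Type A evaluation is u = s / sqrt(n).
u = 1.0805 / sqrt(9)
u = 1.0805 / 3.0
u = 0.3602

0.3602


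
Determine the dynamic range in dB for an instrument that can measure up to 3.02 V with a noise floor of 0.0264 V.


Dynamic range = 20 * log10(Vmax / Vnoise).
DR = 20 * log10(3.02 / 0.0264)
DR = 20 * log10(114.39)
DR = 41.17 dB

41.17 dB


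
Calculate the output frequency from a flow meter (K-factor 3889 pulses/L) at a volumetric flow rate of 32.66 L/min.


Frequency = K * Q / 60 (converting L/min to L/s).
f = 3889 * 32.66 / 60
f = 127014.74 / 60
f = 2116.91 Hz

2116.91 Hz


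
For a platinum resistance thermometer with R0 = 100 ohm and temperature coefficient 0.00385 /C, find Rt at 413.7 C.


The RTD equation: Rt = R0 * (1 + alpha * T).
Rt = 100 * (1 + 0.00385 * 413.7)
Rt = 100 * (1 + 1.592745)
Rt = 100 * 2.592745
Rt = 259.274 ohm

259.274 ohm


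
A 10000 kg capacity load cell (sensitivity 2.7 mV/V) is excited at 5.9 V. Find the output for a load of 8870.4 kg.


Vout = rated_output * Vex * (load / capacity).
Vout = 2.7 * 5.9 * (8870.4 / 10000)
Vout = 2.7 * 5.9 * 0.88704
Vout = 14.131 mV

14.131 mV


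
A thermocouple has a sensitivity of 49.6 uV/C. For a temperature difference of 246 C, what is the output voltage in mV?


The thermocouple output V = sensitivity * dT.
V = 49.6 uV/C * 246 C
V = 12201.6 uV
V = 12.202 mV

12.202 mV


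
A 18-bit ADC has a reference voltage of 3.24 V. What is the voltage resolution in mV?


The resolution (LSB) of an ADC is Vref / 2^n.
LSB = 3.24 / 2^18
LSB = 3.24 / 262144
LSB = 1.236e-05 V = 0.01235962 mV

0.01235962 mV


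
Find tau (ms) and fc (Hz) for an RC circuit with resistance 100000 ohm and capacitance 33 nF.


Time constant: tau = R * C.
tau = 100000 * 3.30e-08 = 0.0033 s
tau = 3.3 ms
Cutoff frequency: fc = 1 / (2*pi*R*C).
fc = 1 / (2*pi*0.0033) = 48.23 Hz

tau = 3.3 ms, fc = 48.23 Hz


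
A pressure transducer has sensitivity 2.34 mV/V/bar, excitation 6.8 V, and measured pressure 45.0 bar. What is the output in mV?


Output = sensitivity * Vex * P.
Vout = 2.34 * 6.8 * 45.0
Vout = 15.912 * 45.0
Vout = 716.04 mV

716.04 mV


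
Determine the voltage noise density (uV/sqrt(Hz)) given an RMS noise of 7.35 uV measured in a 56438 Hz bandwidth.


Noise spectral density = Vrms / sqrt(BW).
NSD = 7.35 / sqrt(56438)
NSD = 7.35 / 237.5668
NSD = 0.0309 uV/sqrt(Hz)

0.0309 uV/sqrt(Hz)


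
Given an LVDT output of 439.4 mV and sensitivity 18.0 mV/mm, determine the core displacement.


Displacement = Vout / sensitivity.
d = 439.4 / 18.0
d = 24.411 mm

24.411 mm


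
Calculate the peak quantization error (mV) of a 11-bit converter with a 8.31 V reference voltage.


The maximum quantization error is +/- LSB/2.
LSB = Vref / 2^n = 8.31 / 2048 = 0.00405762 V
Max error = LSB / 2 = 0.00405762 / 2 = 0.00202881 V
Max error = 2.0288 mV

2.0288 mV


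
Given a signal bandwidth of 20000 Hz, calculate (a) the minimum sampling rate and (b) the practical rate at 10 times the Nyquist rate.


By Nyquist theorem, fs_min = 2 * fmax.
fs_min = 2 * 20000 = 40000 Hz
Practical rate = 10 * fs_min = 10 * 40000 = 400000 Hz

fs_min = 40000 Hz, fs_practical = 400000 Hz


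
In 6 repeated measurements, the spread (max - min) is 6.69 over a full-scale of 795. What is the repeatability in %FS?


Repeatability = (spread / full scale) * 100%.
R = (6.69 / 795) * 100
R = 0.842 %FS

0.842 %FS


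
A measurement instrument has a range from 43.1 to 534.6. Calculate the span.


Span = upper range - lower range.
Span = 534.6 - (43.1)
Span = 491.5

491.5


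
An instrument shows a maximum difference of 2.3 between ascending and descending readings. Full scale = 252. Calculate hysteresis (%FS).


Hysteresis = (max difference / full scale) * 100%.
H = (2.3 / 252) * 100
H = 0.913 %FS

0.913 %FS


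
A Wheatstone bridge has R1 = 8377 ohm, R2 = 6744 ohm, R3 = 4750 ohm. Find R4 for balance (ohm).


At balance: R1*R4 = R2*R3, so R4 = R2*R3/R1.
R4 = 6744 * 4750 / 8377
R4 = 32034000 / 8377
R4 = 3824.04 ohm

3824.04 ohm


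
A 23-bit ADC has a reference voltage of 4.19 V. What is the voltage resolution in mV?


The resolution (LSB) of an ADC is Vref / 2^n.
LSB = 4.19 / 2^23
LSB = 4.19 / 8388608
LSB = 5e-07 V = 0.00049949 mV

0.00049949 mV


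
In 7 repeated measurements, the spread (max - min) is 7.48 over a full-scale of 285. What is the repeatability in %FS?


Repeatability = (spread / full scale) * 100%.
R = (7.48 / 285) * 100
R = 2.625 %FS

2.625 %FS


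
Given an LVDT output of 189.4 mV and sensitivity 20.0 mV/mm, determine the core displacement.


Displacement = Vout / sensitivity.
d = 189.4 / 20.0
d = 9.47 mm

9.47 mm


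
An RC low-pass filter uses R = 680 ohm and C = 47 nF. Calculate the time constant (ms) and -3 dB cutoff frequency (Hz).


Time constant: tau = R * C.
tau = 680 * 4.70e-08 = 3.196e-05 s
tau = 0.032 ms
Cutoff frequency: fc = 1 / (2*pi*R*C).
fc = 1 / (2*pi*3.196e-05) = 4979.82 Hz

tau = 0.032 ms, fc = 4979.82 Hz


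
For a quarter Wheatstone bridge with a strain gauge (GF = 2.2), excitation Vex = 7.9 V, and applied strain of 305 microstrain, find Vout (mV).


Quarter bridge output: Vout = (GF * epsilon * Vex) / 4.
Vout = (2.2 * 305e-6 * 7.9) / 4
Vout = 0.0053009 / 4 V
Vout = 0.00132522 V = 1.3252 mV

1.3252 mV


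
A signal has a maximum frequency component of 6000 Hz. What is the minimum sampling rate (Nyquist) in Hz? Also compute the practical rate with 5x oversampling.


By Nyquist theorem, fs_min = 2 * fmax.
fs_min = 2 * 6000 = 12000 Hz
Practical rate = 5 * fs_min = 5 * 12000 = 60000 Hz

fs_min = 12000 Hz, fs_practical = 60000 Hz


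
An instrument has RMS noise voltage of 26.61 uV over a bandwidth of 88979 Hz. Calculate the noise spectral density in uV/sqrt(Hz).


Noise spectral density = Vrms / sqrt(BW).
NSD = 26.61 / sqrt(88979)
NSD = 26.61 / 298.2935
NSD = 0.0892 uV/sqrt(Hz)

0.0892 uV/sqrt(Hz)


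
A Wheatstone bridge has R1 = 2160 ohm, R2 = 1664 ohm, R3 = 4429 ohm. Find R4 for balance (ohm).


At balance: R1*R4 = R2*R3, so R4 = R2*R3/R1.
R4 = 1664 * 4429 / 2160
R4 = 7369856 / 2160
R4 = 3411.97 ohm

3411.97 ohm


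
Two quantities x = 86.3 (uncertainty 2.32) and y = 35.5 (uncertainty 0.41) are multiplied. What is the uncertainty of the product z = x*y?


For a product z = x*y, the relative uncertainty is:
uz/z = sqrt((ux/x)^2 + (uy/y)^2)
Relative uncertainties: ux/x = 2.32/86.3 = 0.026883
uy/y = 0.41/35.5 = 0.011549
z = 86.3 * 35.5 = 3063.7
uz = 3063.7 * sqrt(0.026883^2 + 0.011549^2) = 89.639

89.639


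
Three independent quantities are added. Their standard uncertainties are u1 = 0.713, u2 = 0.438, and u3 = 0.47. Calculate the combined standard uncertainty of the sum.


For a sum of independent quantities, uc = sqrt(u1^2 + u2^2 + u3^2).
uc = sqrt(0.713^2 + 0.438^2 + 0.47^2)
uc = sqrt(0.508369 + 0.191844 + 0.2209)
uc = 0.9597

0.9597


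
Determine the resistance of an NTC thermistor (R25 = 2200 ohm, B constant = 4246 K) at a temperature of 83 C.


NTC thermistor equation: Rt = R25 * exp(B * (1/T - 1/T25)).
T in Kelvin: 356.15 K, T25 = 298.15 K
1/T - 1/T25 = 1/356.15 - 1/298.15 = -0.00054621
B * (1/T - 1/T25) = 4246 * -0.00054621 = -2.3192
Rt = 2200 * exp(-2.3192) = 216.4 ohm

216.4 ohm


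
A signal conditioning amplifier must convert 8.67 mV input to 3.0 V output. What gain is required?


Gain = Vout / Vin (converting to same units).
G = 3.0 V / 8.67 mV
G = 3000.0 mV / 8.67 mV
G = 346.02

346.02


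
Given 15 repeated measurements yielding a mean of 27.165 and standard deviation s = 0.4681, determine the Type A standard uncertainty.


The standard uncertainty for Type A evaluation is u = s / sqrt(n).
u = 0.4681 / sqrt(15)
u = 0.4681 / 3.873
u = 0.1209

0.1209


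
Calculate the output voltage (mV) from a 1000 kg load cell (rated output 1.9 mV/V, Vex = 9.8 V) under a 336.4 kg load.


Vout = rated_output * Vex * (load / capacity).
Vout = 1.9 * 9.8 * (336.4 / 1000)
Vout = 1.9 * 9.8 * 0.3364
Vout = 6.264 mV

6.264 mV


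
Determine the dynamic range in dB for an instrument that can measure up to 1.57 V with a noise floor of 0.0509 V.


Dynamic range = 20 * log10(Vmax / Vnoise).
DR = 20 * log10(1.57 / 0.0509)
DR = 20 * log10(30.84)
DR = 29.78 dB

29.78 dB


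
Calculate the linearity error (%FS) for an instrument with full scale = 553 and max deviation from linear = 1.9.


Linearity error = (max deviation / full scale) * 100%.
Linearity = (1.9 / 553) * 100
Linearity = 0.344 %FS

0.344 %FS


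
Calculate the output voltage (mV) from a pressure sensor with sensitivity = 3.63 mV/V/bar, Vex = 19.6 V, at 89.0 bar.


Output = sensitivity * Vex * P.
Vout = 3.63 * 19.6 * 89.0
Vout = 71.148 * 89.0
Vout = 6332.17 mV

6332.17 mV


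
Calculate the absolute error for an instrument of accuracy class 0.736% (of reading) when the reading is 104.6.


Absolute error = (accuracy% / 100) * reading.
Error = (0.736 / 100) * 104.6
Error = 0.00736 * 104.6
Error = 0.7699

0.7699


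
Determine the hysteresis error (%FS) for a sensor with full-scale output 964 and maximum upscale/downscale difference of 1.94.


Hysteresis = (max difference / full scale) * 100%.
H = (1.94 / 964) * 100
H = 0.201 %FS

0.201 %FS


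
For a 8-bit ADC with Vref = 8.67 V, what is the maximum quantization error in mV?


The maximum quantization error is +/- LSB/2.
LSB = Vref / 2^n = 8.67 / 256 = 0.03386719 V
Max error = LSB / 2 = 0.03386719 / 2 = 0.01693359 V
Max error = 16.9336 mV

16.9336 mV


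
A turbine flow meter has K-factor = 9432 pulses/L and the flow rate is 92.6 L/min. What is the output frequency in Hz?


Frequency = K * Q / 60 (converting L/min to L/s).
f = 9432 * 92.6 / 60
f = 873403.2 / 60
f = 14556.72 Hz

14556.72 Hz


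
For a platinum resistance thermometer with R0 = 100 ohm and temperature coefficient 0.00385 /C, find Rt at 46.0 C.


The RTD equation: Rt = R0 * (1 + alpha * T).
Rt = 100 * (1 + 0.00385 * 46.0)
Rt = 100 * (1 + 0.1771)
Rt = 100 * 1.1771
Rt = 117.71 ohm

117.71 ohm


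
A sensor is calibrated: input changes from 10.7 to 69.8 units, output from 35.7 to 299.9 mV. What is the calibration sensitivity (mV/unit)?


Sensitivity = (y2 - y1) / (x2 - x1).
S = (299.9 - 35.7) / (69.8 - 10.7)
S = 264.2 / 59.1
S = 4.4704 mV/unit

4.4704 mV/unit


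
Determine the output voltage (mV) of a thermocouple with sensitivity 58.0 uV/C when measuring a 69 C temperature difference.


The thermocouple output V = sensitivity * dT.
V = 58.0 uV/C * 69 C
V = 4002.0 uV
V = 4.002 mV

4.002 mV


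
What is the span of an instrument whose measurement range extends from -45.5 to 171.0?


Span = upper range - lower range.
Span = 171.0 - (-45.5)
Span = 216.5

216.5


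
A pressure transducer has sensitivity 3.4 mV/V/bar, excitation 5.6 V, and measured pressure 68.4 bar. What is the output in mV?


Output = sensitivity * Vex * P.
Vout = 3.4 * 5.6 * 68.4
Vout = 19.04 * 68.4
Vout = 1302.34 mV

1302.34 mV


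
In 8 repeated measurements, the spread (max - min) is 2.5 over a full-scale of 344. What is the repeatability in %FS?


Repeatability = (spread / full scale) * 100%.
R = (2.5 / 344) * 100
R = 0.727 %FS

0.727 %FS


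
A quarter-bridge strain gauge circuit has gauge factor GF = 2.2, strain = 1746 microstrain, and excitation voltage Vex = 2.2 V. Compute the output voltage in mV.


Quarter bridge output: Vout = (GF * epsilon * Vex) / 4.
Vout = (2.2 * 1746e-6 * 2.2) / 4
Vout = 0.00845064 / 4 V
Vout = 0.00211266 V = 2.1127 mV

2.1127 mV


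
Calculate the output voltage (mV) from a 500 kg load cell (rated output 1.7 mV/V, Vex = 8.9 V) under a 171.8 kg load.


Vout = rated_output * Vex * (load / capacity).
Vout = 1.7 * 8.9 * (171.8 / 500)
Vout = 1.7 * 8.9 * 0.3436
Vout = 5.199 mV

5.199 mV


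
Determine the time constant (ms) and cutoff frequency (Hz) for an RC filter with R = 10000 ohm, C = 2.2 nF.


Time constant: tau = R * C.
tau = 10000 * 2.20e-09 = 2.2e-05 s
tau = 0.022 ms
Cutoff frequency: fc = 1 / (2*pi*R*C).
fc = 1 / (2*pi*2.2e-05) = 7234.32 Hz

tau = 0.022 ms, fc = 7234.32 Hz


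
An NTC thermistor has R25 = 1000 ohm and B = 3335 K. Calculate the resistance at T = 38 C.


NTC thermistor equation: Rt = R25 * exp(B * (1/T - 1/T25)).
T in Kelvin: 311.15 K, T25 = 298.15 K
1/T - 1/T25 = 1/311.15 - 1/298.15 = -0.00014013
B * (1/T - 1/T25) = 3335 * -0.00014013 = -0.4673
Rt = 1000 * exp(-0.4673) = 626.7 ohm

626.7 ohm


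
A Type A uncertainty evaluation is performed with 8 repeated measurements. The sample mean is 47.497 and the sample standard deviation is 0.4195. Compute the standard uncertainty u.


The standard uncertainty for Type A evaluation is u = s / sqrt(n).
u = 0.4195 / sqrt(8)
u = 0.4195 / 2.8284
u = 0.1483

0.1483


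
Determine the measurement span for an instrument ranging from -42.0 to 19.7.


Span = upper range - lower range.
Span = 19.7 - (-42.0)
Span = 61.7

61.7


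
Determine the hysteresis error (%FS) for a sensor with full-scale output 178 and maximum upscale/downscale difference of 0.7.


Hysteresis = (max difference / full scale) * 100%.
H = (0.7 / 178) * 100
H = 0.393 %FS

0.393 %FS


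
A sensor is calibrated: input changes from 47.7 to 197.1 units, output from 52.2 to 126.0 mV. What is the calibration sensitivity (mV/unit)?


Sensitivity = (y2 - y1) / (x2 - x1).
S = (126.0 - 52.2) / (197.1 - 47.7)
S = 73.8 / 149.4
S = 0.494 mV/unit

0.494 mV/unit


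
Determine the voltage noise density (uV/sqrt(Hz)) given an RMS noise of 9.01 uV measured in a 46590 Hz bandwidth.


Noise spectral density = Vrms / sqrt(BW).
NSD = 9.01 / sqrt(46590)
NSD = 9.01 / 215.8472
NSD = 0.0417 uV/sqrt(Hz)

0.0417 uV/sqrt(Hz)


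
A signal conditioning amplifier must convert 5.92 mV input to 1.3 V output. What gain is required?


Gain = Vout / Vin (converting to same units).
G = 1.3 V / 5.92 mV
G = 1300.0 mV / 5.92 mV
G = 219.59

219.59


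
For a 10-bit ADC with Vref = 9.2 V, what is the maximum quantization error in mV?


The maximum quantization error is +/- LSB/2.
LSB = Vref / 2^n = 9.2 / 1024 = 0.00898437 V
Max error = LSB / 2 = 0.00898437 / 2 = 0.00449219 V
Max error = 4.4922 mV

4.4922 mV


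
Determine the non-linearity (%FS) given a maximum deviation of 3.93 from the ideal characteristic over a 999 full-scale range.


Linearity error = (max deviation / full scale) * 100%.
Linearity = (3.93 / 999) * 100
Linearity = 0.393 %FS

0.393 %FS


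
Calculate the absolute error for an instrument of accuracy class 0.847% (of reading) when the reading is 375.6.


Absolute error = (accuracy% / 100) * reading.
Error = (0.847 / 100) * 375.6
Error = 0.00847 * 375.6
Error = 3.1813

3.1813


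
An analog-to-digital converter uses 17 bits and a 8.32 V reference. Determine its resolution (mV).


The resolution (LSB) of an ADC is Vref / 2^n.
LSB = 8.32 / 2^17
LSB = 8.32 / 131072
LSB = 6.348e-05 V = 0.06347656 mV

0.06347656 mV


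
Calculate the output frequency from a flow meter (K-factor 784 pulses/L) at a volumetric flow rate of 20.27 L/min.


Frequency = K * Q / 60 (converting L/min to L/s).
f = 784 * 20.27 / 60
f = 15891.68 / 60
f = 264.86 Hz

264.86 Hz


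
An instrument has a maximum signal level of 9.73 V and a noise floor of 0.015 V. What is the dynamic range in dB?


Dynamic range = 20 * log10(Vmax / Vnoise).
DR = 20 * log10(9.73 / 0.015)
DR = 20 * log10(648.67)
DR = 56.24 dB

56.24 dB


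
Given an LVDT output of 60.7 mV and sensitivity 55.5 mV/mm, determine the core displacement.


Displacement = Vout / sensitivity.
d = 60.7 / 55.5
d = 1.094 mm

1.094 mm


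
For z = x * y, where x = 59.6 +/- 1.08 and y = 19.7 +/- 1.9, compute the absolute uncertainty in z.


For a product z = x*y, the relative uncertainty is:
uz/z = sqrt((ux/x)^2 + (uy/y)^2)
Relative uncertainties: ux/x = 1.08/59.6 = 0.018121
uy/y = 1.9/19.7 = 0.096447
z = 59.6 * 19.7 = 1174.1
uz = 1174.1 * sqrt(0.018121^2 + 0.096447^2) = 115.221

115.221


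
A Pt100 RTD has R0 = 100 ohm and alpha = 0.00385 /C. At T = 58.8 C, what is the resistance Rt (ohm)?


The RTD equation: Rt = R0 * (1 + alpha * T).
Rt = 100 * (1 + 0.00385 * 58.8)
Rt = 100 * (1 + 0.22638)
Rt = 100 * 1.22638
Rt = 122.638 ohm

122.638 ohm


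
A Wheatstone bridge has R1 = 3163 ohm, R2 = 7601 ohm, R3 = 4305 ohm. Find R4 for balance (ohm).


At balance: R1*R4 = R2*R3, so R4 = R2*R3/R1.
R4 = 7601 * 4305 / 3163
R4 = 32722305 / 3163
R4 = 10345.34 ohm

10345.34 ohm


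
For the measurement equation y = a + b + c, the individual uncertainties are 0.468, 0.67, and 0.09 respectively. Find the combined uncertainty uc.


For a sum of independent quantities, uc = sqrt(u1^2 + u2^2 + u3^2).
uc = sqrt(0.468^2 + 0.67^2 + 0.09^2)
uc = sqrt(0.219024 + 0.4489 + 0.0081)
uc = 0.8222

0.8222


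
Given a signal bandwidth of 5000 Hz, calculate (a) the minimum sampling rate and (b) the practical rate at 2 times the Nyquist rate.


By Nyquist theorem, fs_min = 2 * fmax.
fs_min = 2 * 5000 = 10000 Hz
Practical rate = 2 * fs_min = 2 * 10000 = 20000 Hz

fs_min = 10000 Hz, fs_practical = 20000 Hz


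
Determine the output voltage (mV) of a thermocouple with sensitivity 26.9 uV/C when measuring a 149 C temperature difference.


The thermocouple output V = sensitivity * dT.
V = 26.9 uV/C * 149 C
V = 4008.1 uV
V = 4.008 mV

4.008 mV


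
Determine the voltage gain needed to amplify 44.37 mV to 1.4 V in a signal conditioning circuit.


Gain = Vout / Vin (converting to same units).
G = 1.4 V / 44.37 mV
G = 1400.0 mV / 44.37 mV
G = 31.55

31.55


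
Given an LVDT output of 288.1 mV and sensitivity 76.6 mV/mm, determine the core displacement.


Displacement = Vout / sensitivity.
d = 288.1 / 76.6
d = 3.761 mm

3.761 mm


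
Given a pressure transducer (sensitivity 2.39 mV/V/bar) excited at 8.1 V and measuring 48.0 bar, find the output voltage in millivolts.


Output = sensitivity * Vex * P.
Vout = 2.39 * 8.1 * 48.0
Vout = 19.359 * 48.0
Vout = 929.23 mV

929.23 mV


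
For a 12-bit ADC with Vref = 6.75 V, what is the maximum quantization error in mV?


The maximum quantization error is +/- LSB/2.
LSB = Vref / 2^n = 6.75 / 4096 = 0.00164795 V
Max error = LSB / 2 = 0.00164795 / 2 = 0.00082397 V
Max error = 0.824 mV

0.824 mV


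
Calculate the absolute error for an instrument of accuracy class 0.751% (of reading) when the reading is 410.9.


Absolute error = (accuracy% / 100) * reading.
Error = (0.751 / 100) * 410.9
Error = 0.00751 * 410.9
Error = 3.0859

3.0859


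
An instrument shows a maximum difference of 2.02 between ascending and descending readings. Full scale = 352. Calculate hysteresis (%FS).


Hysteresis = (max difference / full scale) * 100%.
H = (2.02 / 352) * 100
H = 0.574 %FS

0.574 %FS


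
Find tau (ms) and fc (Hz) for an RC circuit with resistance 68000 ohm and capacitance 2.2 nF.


Time constant: tau = R * C.
tau = 68000 * 2.20e-09 = 0.0001496 s
tau = 0.1496 ms
Cutoff frequency: fc = 1 / (2*pi*R*C).
fc = 1 / (2*pi*0.0001496) = 1063.87 Hz

tau = 0.1496 ms, fc = 1063.87 Hz


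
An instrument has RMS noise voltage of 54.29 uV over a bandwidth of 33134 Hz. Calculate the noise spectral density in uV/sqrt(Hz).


Noise spectral density = Vrms / sqrt(BW).
NSD = 54.29 / sqrt(33134)
NSD = 54.29 / 182.0275
NSD = 0.2983 uV/sqrt(Hz)

0.2983 uV/sqrt(Hz)


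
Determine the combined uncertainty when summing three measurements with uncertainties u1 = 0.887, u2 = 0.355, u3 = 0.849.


For a sum of independent quantities, uc = sqrt(u1^2 + u2^2 + u3^2).
uc = sqrt(0.887^2 + 0.355^2 + 0.849^2)
uc = sqrt(0.786769 + 0.126025 + 0.720801)
uc = 1.2781

1.2781


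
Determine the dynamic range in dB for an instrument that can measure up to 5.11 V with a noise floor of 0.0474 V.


Dynamic range = 20 * log10(Vmax / Vnoise).
DR = 20 * log10(5.11 / 0.0474)
DR = 20 * log10(107.81)
DR = 40.65 dB

40.65 dB


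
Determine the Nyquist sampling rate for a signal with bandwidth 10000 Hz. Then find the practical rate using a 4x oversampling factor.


By Nyquist theorem, fs_min = 2 * fmax.
fs_min = 2 * 10000 = 20000 Hz
Practical rate = 4 * fs_min = 4 * 20000 = 80000 Hz

fs_min = 20000 Hz, fs_practical = 80000 Hz


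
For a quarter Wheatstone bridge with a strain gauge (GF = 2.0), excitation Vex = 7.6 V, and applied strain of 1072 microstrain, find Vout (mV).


Quarter bridge output: Vout = (GF * epsilon * Vex) / 4.
Vout = (2.0 * 1072e-6 * 7.6) / 4
Vout = 0.0162944 / 4 V
Vout = 0.0040736 V = 4.0736 mV

4.0736 mV


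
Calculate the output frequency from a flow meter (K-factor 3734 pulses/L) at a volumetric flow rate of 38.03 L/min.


Frequency = K * Q / 60 (converting L/min to L/s).
f = 3734 * 38.03 / 60
f = 142004.02 / 60
f = 2366.73 Hz

2366.73 Hz


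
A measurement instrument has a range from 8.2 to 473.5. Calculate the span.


Span = upper range - lower range.
Span = 473.5 - (8.2)
Span = 465.3

465.3


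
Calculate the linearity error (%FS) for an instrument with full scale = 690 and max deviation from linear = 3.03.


Linearity error = (max deviation / full scale) * 100%.
Linearity = (3.03 / 690) * 100
Linearity = 0.439 %FS

0.439 %FS


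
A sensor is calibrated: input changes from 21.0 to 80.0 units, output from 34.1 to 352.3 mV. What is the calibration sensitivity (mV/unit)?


Sensitivity = (y2 - y1) / (x2 - x1).
S = (352.3 - 34.1) / (80.0 - 21.0)
S = 318.2 / 59.0
S = 5.3932 mV/unit

5.3932 mV/unit


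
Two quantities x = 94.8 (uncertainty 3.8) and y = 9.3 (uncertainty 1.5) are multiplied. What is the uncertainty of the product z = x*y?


For a product z = x*y, the relative uncertainty is:
uz/z = sqrt((ux/x)^2 + (uy/y)^2)
Relative uncertainties: ux/x = 3.8/94.8 = 0.040084
uy/y = 1.5/9.3 = 0.16129
z = 94.8 * 9.3 = 881.6
uz = 881.6 * sqrt(0.040084^2 + 0.16129^2) = 146.526

146.526


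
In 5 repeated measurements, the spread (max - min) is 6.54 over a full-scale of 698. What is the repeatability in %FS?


Repeatability = (spread / full scale) * 100%.
R = (6.54 / 698) * 100
R = 0.937 %FS

0.937 %FS


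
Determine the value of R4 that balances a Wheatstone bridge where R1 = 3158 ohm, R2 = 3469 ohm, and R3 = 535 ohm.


At balance: R1*R4 = R2*R3, so R4 = R2*R3/R1.
R4 = 3469 * 535 / 3158
R4 = 1855915 / 3158
R4 = 587.69 ohm

587.69 ohm


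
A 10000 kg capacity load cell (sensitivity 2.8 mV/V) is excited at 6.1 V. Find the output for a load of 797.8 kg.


Vout = rated_output * Vex * (load / capacity).
Vout = 2.8 * 6.1 * (797.8 / 10000)
Vout = 2.8 * 6.1 * 0.07978
Vout = 1.363 mV

1.363 mV


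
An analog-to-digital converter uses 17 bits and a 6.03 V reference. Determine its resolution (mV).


The resolution (LSB) of an ADC is Vref / 2^n.
LSB = 6.03 / 2^17
LSB = 6.03 / 131072
LSB = 4.601e-05 V = 0.04600525 mV

0.04600525 mV


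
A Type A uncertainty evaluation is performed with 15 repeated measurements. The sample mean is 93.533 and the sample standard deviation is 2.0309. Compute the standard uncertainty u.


The standard uncertainty for Type A evaluation is u = s / sqrt(n).
u = 2.0309 / sqrt(15)
u = 2.0309 / 3.873
u = 0.5244

0.5244


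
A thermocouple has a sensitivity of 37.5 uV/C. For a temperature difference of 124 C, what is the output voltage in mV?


The thermocouple output V = sensitivity * dT.
V = 37.5 uV/C * 124 C
V = 4650.0 uV
V = 4.65 mV

4.65 mV


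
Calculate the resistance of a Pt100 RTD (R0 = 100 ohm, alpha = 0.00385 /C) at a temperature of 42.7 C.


The RTD equation: Rt = R0 * (1 + alpha * T).
Rt = 100 * (1 + 0.00385 * 42.7)
Rt = 100 * (1 + 0.164395)
Rt = 100 * 1.164395
Rt = 116.44 ohm

116.44 ohm


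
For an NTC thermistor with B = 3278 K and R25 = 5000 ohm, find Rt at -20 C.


NTC thermistor equation: Rt = R25 * exp(B * (1/T - 1/T25)).
T in Kelvin: 253.15 K, T25 = 298.15 K
1/T - 1/T25 = 1/253.15 - 1/298.15 = 0.00059621
B * (1/T - 1/T25) = 3278 * 0.00059621 = 1.9544
Rt = 5000 * exp(1.9544) = 35297.7 ohm

35297.7 ohm


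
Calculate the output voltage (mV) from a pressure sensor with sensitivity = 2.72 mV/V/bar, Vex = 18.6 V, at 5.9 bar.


Output = sensitivity * Vex * P.
Vout = 2.72 * 18.6 * 5.9
Vout = 50.592 * 5.9
Vout = 298.49 mV

298.49 mV


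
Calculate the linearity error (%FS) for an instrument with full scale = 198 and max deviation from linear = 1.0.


Linearity error = (max deviation / full scale) * 100%.
Linearity = (1.0 / 198) * 100
Linearity = 0.505 %FS

0.505 %FS


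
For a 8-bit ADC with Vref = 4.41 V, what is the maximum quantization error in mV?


The maximum quantization error is +/- LSB/2.
LSB = Vref / 2^n = 4.41 / 256 = 0.01722656 V
Max error = LSB / 2 = 0.01722656 / 2 = 0.00861328 V
Max error = 8.6133 mV

8.6133 mV


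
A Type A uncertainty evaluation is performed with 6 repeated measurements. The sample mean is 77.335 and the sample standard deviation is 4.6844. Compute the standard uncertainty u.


The standard uncertainty for Type A evaluation is u = s / sqrt(n).
u = 4.6844 / sqrt(6)
u = 4.6844 / 2.4495
u = 1.9124

1.9124


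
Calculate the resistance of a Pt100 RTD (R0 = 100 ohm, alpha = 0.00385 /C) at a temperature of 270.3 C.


The RTD equation: Rt = R0 * (1 + alpha * T).
Rt = 100 * (1 + 0.00385 * 270.3)
Rt = 100 * (1 + 1.040655)
Rt = 100 * 2.040655
Rt = 204.066 ohm

204.066 ohm


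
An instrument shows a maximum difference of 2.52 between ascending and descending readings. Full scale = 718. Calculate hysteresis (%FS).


Hysteresis = (max difference / full scale) * 100%.
H = (2.52 / 718) * 100
H = 0.351 %FS

0.351 %FS


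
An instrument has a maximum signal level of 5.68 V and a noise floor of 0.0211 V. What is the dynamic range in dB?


Dynamic range = 20 * log10(Vmax / Vnoise).
DR = 20 * log10(5.68 / 0.0211)
DR = 20 * log10(269.19)
DR = 48.6 dB

48.6 dB


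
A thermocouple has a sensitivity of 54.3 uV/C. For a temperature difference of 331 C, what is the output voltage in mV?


The thermocouple output V = sensitivity * dT.
V = 54.3 uV/C * 331 C
V = 17973.3 uV
V = 17.973 mV

17.973 mV


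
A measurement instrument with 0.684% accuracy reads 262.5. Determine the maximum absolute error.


Absolute error = (accuracy% / 100) * reading.
Error = (0.684 / 100) * 262.5
Error = 0.00684 * 262.5
Error = 1.7955

1.7955


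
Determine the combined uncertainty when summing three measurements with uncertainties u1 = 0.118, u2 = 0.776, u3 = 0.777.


For a sum of independent quantities, uc = sqrt(u1^2 + u2^2 + u3^2).
uc = sqrt(0.118^2 + 0.776^2 + 0.777^2)
uc = sqrt(0.013924 + 0.602176 + 0.603729)
uc = 1.1045

1.1045


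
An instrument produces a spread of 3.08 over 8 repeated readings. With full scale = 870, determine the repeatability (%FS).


Repeatability = (spread / full scale) * 100%.
R = (3.08 / 870) * 100
R = 0.354 %FS

0.354 %FS


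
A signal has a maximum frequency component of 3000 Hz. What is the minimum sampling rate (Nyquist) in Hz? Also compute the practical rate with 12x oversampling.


By Nyquist theorem, fs_min = 2 * fmax.
fs_min = 2 * 3000 = 6000 Hz
Practical rate = 12 * fs_min = 12 * 6000 = 72000 Hz

fs_min = 6000 Hz, fs_practical = 72000 Hz


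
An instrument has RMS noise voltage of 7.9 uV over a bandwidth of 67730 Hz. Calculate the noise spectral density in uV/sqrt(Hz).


Noise spectral density = Vrms / sqrt(BW).
NSD = 7.9 / sqrt(67730)
NSD = 7.9 / 260.2499
NSD = 0.0304 uV/sqrt(Hz)

0.0304 uV/sqrt(Hz)


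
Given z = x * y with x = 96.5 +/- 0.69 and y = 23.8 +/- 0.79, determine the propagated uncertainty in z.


For a product z = x*y, the relative uncertainty is:
uz/z = sqrt((ux/x)^2 + (uy/y)^2)
Relative uncertainties: ux/x = 0.69/96.5 = 0.00715
uy/y = 0.79/23.8 = 0.033193
z = 96.5 * 23.8 = 2296.7
uz = 2296.7 * sqrt(0.00715^2 + 0.033193^2) = 77.984

77.984


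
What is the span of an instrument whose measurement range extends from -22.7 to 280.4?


Span = upper range - lower range.
Span = 280.4 - (-22.7)
Span = 303.1

303.1


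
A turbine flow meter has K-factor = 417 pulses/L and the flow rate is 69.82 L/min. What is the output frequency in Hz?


Frequency = K * Q / 60 (converting L/min to L/s).
f = 417 * 69.82 / 60
f = 29114.94 / 60
f = 485.25 Hz

485.25 Hz


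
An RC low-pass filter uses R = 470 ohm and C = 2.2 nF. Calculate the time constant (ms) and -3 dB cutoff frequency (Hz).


Time constant: tau = R * C.
tau = 470 * 2.20e-09 = 1.034e-06 s
tau = 0.001 ms
Cutoff frequency: fc = 1 / (2*pi*R*C).
fc = 1 / (2*pi*1.034e-06) = 153921.61 Hz

tau = 0.001 ms, fc = 153921.61 Hz


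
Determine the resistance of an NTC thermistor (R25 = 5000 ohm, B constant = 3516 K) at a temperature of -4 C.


NTC thermistor equation: Rt = R25 * exp(B * (1/T - 1/T25)).
T in Kelvin: 269.15 K, T25 = 298.15 K
1/T - 1/T25 = 1/269.15 - 1/298.15 = 0.00036138
B * (1/T - 1/T25) = 3516 * 0.00036138 = 1.2706
Rt = 5000 * exp(1.2706) = 17815.4 ohm

17815.4 ohm


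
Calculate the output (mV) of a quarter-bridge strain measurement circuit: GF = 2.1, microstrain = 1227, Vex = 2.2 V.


Quarter bridge output: Vout = (GF * epsilon * Vex) / 4.
Vout = (2.1 * 1227e-6 * 2.2) / 4
Vout = 0.00566874 / 4 V
Vout = 0.00141719 V = 1.4172 mV

1.4172 mV


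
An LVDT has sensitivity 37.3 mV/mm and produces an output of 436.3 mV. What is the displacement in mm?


Displacement = Vout / sensitivity.
d = 436.3 / 37.3
d = 11.697 mm

11.697 mm


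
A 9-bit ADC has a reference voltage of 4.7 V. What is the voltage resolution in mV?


The resolution (LSB) of an ADC is Vref / 2^n.
LSB = 4.7 / 2^9
LSB = 4.7 / 512
LSB = 0.00917969 V = 9.1796875 mV

9.1796875 mV


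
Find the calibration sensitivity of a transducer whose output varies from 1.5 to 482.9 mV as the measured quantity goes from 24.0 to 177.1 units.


Sensitivity = (y2 - y1) / (x2 - x1).
S = (482.9 - 1.5) / (177.1 - 24.0)
S = 481.4 / 153.1
S = 3.1444 mV/unit

3.1444 mV/unit


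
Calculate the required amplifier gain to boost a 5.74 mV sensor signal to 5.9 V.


Gain = Vout / Vin (converting to same units).
G = 5.9 V / 5.74 mV
G = 5900.0 mV / 5.74 mV
G = 1027.87

1027.87


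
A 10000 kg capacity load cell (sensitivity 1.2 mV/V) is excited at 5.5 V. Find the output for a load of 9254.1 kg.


Vout = rated_output * Vex * (load / capacity).
Vout = 1.2 * 5.5 * (9254.1 / 10000)
Vout = 1.2 * 5.5 * 0.92541
Vout = 6.108 mV

6.108 mV


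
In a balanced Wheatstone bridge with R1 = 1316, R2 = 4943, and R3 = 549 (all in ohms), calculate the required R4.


At balance: R1*R4 = R2*R3, so R4 = R2*R3/R1.
R4 = 4943 * 549 / 1316
R4 = 2713707 / 1316
R4 = 2062.09 ohm

2062.09 ohm


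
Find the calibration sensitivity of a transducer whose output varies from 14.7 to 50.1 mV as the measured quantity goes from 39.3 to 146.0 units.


Sensitivity = (y2 - y1) / (x2 - x1).
S = (50.1 - 14.7) / (146.0 - 39.3)
S = 35.4 / 106.7
S = 0.3318 mV/unit

0.3318 mV/unit


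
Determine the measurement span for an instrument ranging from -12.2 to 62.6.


Span = upper range - lower range.
Span = 62.6 - (-12.2)
Span = 74.8

74.8


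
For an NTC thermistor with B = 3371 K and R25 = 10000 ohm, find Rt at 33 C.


NTC thermistor equation: Rt = R25 * exp(B * (1/T - 1/T25)).
T in Kelvin: 306.15 K, T25 = 298.15 K
1/T - 1/T25 = 1/306.15 - 1/298.15 = -8.764e-05
B * (1/T - 1/T25) = 3371 * -8.764e-05 = -0.2954
Rt = 10000 * exp(-0.2954) = 7442.0 ohm

7442.0 ohm


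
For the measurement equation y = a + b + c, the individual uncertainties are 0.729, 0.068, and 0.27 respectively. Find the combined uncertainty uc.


For a sum of independent quantities, uc = sqrt(u1^2 + u2^2 + u3^2).
uc = sqrt(0.729^2 + 0.068^2 + 0.27^2)
uc = sqrt(0.531441 + 0.004624 + 0.0729)
uc = 0.7804

0.7804


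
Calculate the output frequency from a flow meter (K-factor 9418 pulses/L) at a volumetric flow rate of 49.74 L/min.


Frequency = K * Q / 60 (converting L/min to L/s).
f = 9418 * 49.74 / 60
f = 468451.32 / 60
f = 7807.52 Hz

7807.52 Hz


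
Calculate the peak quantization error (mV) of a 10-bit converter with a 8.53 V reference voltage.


The maximum quantization error is +/- LSB/2.
LSB = Vref / 2^n = 8.53 / 1024 = 0.00833008 V
Max error = LSB / 2 = 0.00833008 / 2 = 0.00416504 V
Max error = 4.165 mV

4.165 mV


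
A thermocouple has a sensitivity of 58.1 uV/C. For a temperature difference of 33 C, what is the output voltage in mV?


The thermocouple output V = sensitivity * dT.
V = 58.1 uV/C * 33 C
V = 1917.3 uV
V = 1.917 mV

1.917 mV


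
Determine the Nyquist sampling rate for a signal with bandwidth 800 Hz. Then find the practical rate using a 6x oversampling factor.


By Nyquist theorem, fs_min = 2 * fmax.
fs_min = 2 * 800 = 1600 Hz
Practical rate = 6 * fs_min = 6 * 1600 = 9600 Hz

fs_min = 1600 Hz, fs_practical = 9600 Hz


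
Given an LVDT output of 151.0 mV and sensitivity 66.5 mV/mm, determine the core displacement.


Displacement = Vout / sensitivity.
d = 151.0 / 66.5
d = 2.271 mm

2.271 mm


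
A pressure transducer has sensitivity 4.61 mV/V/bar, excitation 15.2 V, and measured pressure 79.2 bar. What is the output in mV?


Output = sensitivity * Vex * P.
Vout = 4.61 * 15.2 * 79.2
Vout = 70.072 * 79.2
Vout = 5549.7 mV

5549.7 mV


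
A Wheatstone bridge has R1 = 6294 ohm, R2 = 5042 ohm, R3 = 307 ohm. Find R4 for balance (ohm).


At balance: R1*R4 = R2*R3, so R4 = R2*R3/R1.
R4 = 5042 * 307 / 6294
R4 = 1547894 / 6294
R4 = 245.93 ohm

245.93 ohm


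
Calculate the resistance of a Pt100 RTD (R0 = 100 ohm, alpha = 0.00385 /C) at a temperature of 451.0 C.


The RTD equation: Rt = R0 * (1 + alpha * T).
Rt = 100 * (1 + 0.00385 * 451.0)
Rt = 100 * (1 + 1.73635)
Rt = 100 * 2.73635
Rt = 273.635 ohm

273.635 ohm


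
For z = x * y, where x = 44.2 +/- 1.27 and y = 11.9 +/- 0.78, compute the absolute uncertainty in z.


For a product z = x*y, the relative uncertainty is:
uz/z = sqrt((ux/x)^2 + (uy/y)^2)
Relative uncertainties: ux/x = 1.27/44.2 = 0.028733
uy/y = 0.78/11.9 = 0.065546
z = 44.2 * 11.9 = 526.0
uz = 526.0 * sqrt(0.028733^2 + 0.065546^2) = 37.643

37.643


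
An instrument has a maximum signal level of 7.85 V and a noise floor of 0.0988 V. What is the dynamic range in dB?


Dynamic range = 20 * log10(Vmax / Vnoise).
DR = 20 * log10(7.85 / 0.0988)
DR = 20 * log10(79.45)
DR = 38.0 dB

38.0 dB


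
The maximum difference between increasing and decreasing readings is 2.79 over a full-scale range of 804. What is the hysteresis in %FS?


Hysteresis = (max difference / full scale) * 100%.
H = (2.79 / 804) * 100
H = 0.347 %FS

0.347 %FS


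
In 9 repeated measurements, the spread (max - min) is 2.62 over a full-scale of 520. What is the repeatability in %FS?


Repeatability = (spread / full scale) * 100%.
R = (2.62 / 520) * 100
R = 0.504 %FS

0.504 %FS


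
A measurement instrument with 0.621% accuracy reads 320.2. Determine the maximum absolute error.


Absolute error = (accuracy% / 100) * reading.
Error = (0.621 / 100) * 320.2
Error = 0.00621 * 320.2
Error = 1.9884

1.9884


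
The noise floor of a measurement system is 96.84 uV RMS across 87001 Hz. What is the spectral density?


Noise spectral density = Vrms / sqrt(BW).
NSD = 96.84 / sqrt(87001)
NSD = 96.84 / 294.9593
NSD = 0.3283 uV/sqrt(Hz)

0.3283 uV/sqrt(Hz)


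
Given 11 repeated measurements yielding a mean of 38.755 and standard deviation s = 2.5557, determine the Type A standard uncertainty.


The standard uncertainty for Type A evaluation is u = s / sqrt(n).
u = 2.5557 / sqrt(11)
u = 2.5557 / 3.3166
u = 0.7706

0.7706


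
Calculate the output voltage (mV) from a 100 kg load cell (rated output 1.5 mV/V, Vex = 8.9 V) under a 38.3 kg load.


Vout = rated_output * Vex * (load / capacity).
Vout = 1.5 * 8.9 * (38.3 / 100)
Vout = 1.5 * 8.9 * 0.383
Vout = 5.113 mV

5.113 mV


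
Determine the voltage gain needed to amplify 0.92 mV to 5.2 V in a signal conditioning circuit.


Gain = Vout / Vin (converting to same units).
G = 5.2 V / 0.92 mV
G = 5200.0 mV / 0.92 mV
G = 5652.17

5652.17


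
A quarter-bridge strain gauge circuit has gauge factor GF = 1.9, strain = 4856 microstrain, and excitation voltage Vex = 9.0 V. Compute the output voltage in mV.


Quarter bridge output: Vout = (GF * epsilon * Vex) / 4.
Vout = (1.9 * 4856e-6 * 9.0) / 4
Vout = 0.0830376 / 4 V
Vout = 0.0207594 V = 20.7594 mV

20.7594 mV


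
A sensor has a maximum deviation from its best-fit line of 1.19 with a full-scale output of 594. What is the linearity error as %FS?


Linearity error = (max deviation / full scale) * 100%.
Linearity = (1.19 / 594) * 100
Linearity = 0.2 %FS

0.2 %FS


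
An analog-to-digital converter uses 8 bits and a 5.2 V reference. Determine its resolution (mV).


The resolution (LSB) of an ADC is Vref / 2^n.
LSB = 5.2 / 2^8
LSB = 5.2 / 256
LSB = 0.0203125 V = 20.3125 mV

20.3125 mV


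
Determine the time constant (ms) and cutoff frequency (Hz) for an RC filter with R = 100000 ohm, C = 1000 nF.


Time constant: tau = R * C.
tau = 100000 * 1.00e-06 = 0.1 s
tau = 100.0 ms
Cutoff frequency: fc = 1 / (2*pi*R*C).
fc = 1 / (2*pi*0.1) = 1.59 Hz

tau = 100.0 ms, fc = 1.59 Hz


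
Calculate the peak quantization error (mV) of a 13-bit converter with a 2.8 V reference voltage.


The maximum quantization error is +/- LSB/2.
LSB = Vref / 2^n = 2.8 / 8192 = 0.0003418 V
Max error = LSB / 2 = 0.0003418 / 2 = 0.0001709 V
Max error = 0.1709 mV

0.1709 mV


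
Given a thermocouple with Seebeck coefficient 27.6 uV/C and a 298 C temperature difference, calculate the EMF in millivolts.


The thermocouple output V = sensitivity * dT.
V = 27.6 uV/C * 298 C
V = 8224.8 uV
V = 8.225 mV

8.225 mV


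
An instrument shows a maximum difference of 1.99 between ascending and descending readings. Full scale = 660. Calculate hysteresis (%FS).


Hysteresis = (max difference / full scale) * 100%.
H = (1.99 / 660) * 100
H = 0.302 %FS

0.302 %FS


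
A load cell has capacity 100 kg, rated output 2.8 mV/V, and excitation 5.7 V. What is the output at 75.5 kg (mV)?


Vout = rated_output * Vex * (load / capacity).
Vout = 2.8 * 5.7 * (75.5 / 100)
Vout = 2.8 * 5.7 * 0.755
Vout = 12.05 mV

12.05 mV


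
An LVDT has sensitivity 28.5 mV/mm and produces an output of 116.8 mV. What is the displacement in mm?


Displacement = Vout / sensitivity.
d = 116.8 / 28.5
d = 4.098 mm

4.098 mm


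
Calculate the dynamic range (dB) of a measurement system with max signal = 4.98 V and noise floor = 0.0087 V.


Dynamic range = 20 * log10(Vmax / Vnoise).
DR = 20 * log10(4.98 / 0.0087)
DR = 20 * log10(572.41)
DR = 55.15 dB

55.15 dB


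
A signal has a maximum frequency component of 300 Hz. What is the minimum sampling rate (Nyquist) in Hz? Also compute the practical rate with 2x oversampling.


By Nyquist theorem, fs_min = 2 * fmax.
fs_min = 2 * 300 = 600 Hz
Practical rate = 2 * fs_min = 2 * 600 = 1200 Hz

fs_min = 600 Hz, fs_practical = 1200 Hz


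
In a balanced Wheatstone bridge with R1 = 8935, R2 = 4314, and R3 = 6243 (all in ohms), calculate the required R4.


At balance: R1*R4 = R2*R3, so R4 = R2*R3/R1.
R4 = 4314 * 6243 / 8935
R4 = 26932302 / 8935
R4 = 3014.25 ohm

3014.25 ohm


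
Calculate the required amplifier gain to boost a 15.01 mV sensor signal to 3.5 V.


Gain = Vout / Vin (converting to same units).
G = 3.5 V / 15.01 mV
G = 3500.0 mV / 15.01 mV
G = 233.18

233.18
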